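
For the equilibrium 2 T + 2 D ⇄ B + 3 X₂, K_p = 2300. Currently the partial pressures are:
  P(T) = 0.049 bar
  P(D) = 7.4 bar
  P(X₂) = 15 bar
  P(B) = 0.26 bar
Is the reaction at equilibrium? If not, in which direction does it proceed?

Q_p = P(B)·P(X₂)³ / (P(T)²·P(D)²) = (0.26)·(15)³ / ((0.049)²·(7.4)²) = 6700
Q_p = 6700 > K_p = 2300, so the reverse reaction proceeds.

toward reactants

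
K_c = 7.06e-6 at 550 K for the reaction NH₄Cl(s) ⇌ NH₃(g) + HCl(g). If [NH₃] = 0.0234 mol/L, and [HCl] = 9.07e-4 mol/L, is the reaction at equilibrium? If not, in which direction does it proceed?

(NH₄Cl is a pure solid — omitted from Q_c.)
Q_c = [NH₃]·[HCl] = (0.0234)·(9.07e-4) = 2.12e-5
Q_c = 2.12e-5 > K_c = 7.06e-6, so the reverse reaction proceeds.

toward reactants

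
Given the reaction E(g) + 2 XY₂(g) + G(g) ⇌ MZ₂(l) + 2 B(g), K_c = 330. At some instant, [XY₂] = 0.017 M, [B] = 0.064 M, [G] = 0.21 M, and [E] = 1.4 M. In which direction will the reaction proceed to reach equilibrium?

in the forward direction

(MZ₂ is a pure liquid — omitted from Q_c.)
Q_c = [B]² / ([E]·[XY₂]²·[G]) = (0.064)² / ((1.4)·(0.017)²·(0.21)) = 48
Q_c = 48 < K_c = 330, so the forward reaction proceeds.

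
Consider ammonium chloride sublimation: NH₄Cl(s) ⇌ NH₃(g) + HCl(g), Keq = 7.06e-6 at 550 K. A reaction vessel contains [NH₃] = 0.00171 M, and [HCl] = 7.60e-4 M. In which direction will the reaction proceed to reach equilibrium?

forward (toward products)

(NH₄Cl is a pure solid — omitted from Q.)
Q = [NH₃]·[HCl] = (0.00171)·(7.60e-4) = 1.30e-6
Q = 1.30e-6 < Keq = 7.06e-6, so the forward reaction proceeds.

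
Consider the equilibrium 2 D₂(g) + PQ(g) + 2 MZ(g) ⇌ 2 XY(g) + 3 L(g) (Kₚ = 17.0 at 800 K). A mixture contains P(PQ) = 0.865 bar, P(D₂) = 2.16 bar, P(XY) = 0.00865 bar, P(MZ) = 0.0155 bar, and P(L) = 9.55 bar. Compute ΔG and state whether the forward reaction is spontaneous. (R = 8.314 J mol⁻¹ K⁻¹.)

ΔG = 9.14 kJ/mol; the forward reaction is non-spontaneous

Qₚ = P(XY)²·P(L)³ / (P(D₂)²·P(PQ)·P(MZ)²) = (0.00865)²·(9.55)³ / ((2.16)²·(0.865)·(0.0155)²) = 67.2
ΔG = RT ln(Qₚ/Kₚ) = (8.314 J mol⁻¹ K⁻¹)(800 K) × ln(67.2/17.0)
   = (6.651 kJ/mol)(1.374) = 9.14 kJ/mol
ΔG > 0, so the forward reaction is non-spontaneous (proceeds in reverse).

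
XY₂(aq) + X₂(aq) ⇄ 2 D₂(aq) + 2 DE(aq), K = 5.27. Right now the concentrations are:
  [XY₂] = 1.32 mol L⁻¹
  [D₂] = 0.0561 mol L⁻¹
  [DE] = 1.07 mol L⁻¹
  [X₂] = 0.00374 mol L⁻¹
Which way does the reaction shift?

Q = [D₂]²·[DE]² / ([XY₂]·[X₂]) = (0.0561)²·(1.07)² / ((1.32)·(0.00374)) = 0.730
Q = 0.730 < K = 5.27, so the forward reaction proceeds.

toward products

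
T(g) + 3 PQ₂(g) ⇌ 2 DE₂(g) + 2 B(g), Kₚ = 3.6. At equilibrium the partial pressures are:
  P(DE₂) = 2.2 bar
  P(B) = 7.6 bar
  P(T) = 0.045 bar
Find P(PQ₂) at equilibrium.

P(PQ₂) = 12 bar

At equilibrium, Kₚ = P(DE₂)²·P(B)² / (P(T)·P(PQ₂)³) = 3.6.
(2.2)²·(7.6)² / ((0.045)·(P(PQ₂))³) = 3.6
P(PQ₂)³ = 1730 ⇒ P(PQ₂) = 12 bar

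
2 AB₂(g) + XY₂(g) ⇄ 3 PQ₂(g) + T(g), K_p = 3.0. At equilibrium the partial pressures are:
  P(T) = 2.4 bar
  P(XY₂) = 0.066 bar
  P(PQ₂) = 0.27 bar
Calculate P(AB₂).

At equilibrium, K_p = P(PQ₂)³·P(T) / (P(AB₂)²·P(XY₂)) = 3.0.
(0.27)³·(2.4) / ((P(AB₂))²·(0.066)) = 3.0
P(AB₂)² = 0.239 ⇒ P(AB₂) = 0.49 bar

P(AB₂) = 0.49 bar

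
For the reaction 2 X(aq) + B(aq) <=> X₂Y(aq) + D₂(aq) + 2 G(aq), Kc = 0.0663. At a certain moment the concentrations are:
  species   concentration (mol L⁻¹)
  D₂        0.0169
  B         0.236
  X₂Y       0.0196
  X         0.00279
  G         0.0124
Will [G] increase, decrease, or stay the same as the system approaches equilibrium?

Qc = [X₂Y]·[D₂]·[G]² / ([X]²·[B]) = (0.0196)·(0.0169)·(0.0124)² / ((0.00279)²·(0.236)) = 0.0277
Qc = 0.0277 < Kc = 0.0663: net forward reaction.
G is a product, so it increases.

increase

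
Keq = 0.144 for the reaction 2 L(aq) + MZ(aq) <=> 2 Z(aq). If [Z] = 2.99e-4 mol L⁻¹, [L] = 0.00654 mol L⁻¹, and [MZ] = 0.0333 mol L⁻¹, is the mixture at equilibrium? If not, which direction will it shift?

no; Q < K, reaction proceeds forward

Q = [Z]² / ([L]²·[MZ]) = (2.99e-4)² / ((0.00654)²·(0.0333)) = 0.0628
Q = 0.0628 < Keq = 0.144: net forward reaction.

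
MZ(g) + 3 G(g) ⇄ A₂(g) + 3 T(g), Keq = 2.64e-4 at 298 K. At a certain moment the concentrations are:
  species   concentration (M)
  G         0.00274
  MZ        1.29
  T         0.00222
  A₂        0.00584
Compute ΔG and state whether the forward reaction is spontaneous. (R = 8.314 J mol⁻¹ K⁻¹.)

ΔG = 5.48 kJ/mol; the forward reaction is non-spontaneous

Q = [A₂]·[T]³ / ([MZ]·[G]³) = (0.00584)·(0.00222)³ / ((1.29)·(0.00274)³) = 0.00241
ΔG = RT ln(Q/Keq) = (8.314 J mol⁻¹ K⁻¹)(298 K) × ln(0.00241/2.64e-4)
   = (2.478 kJ/mol)(2.211) = 5.48 kJ/mol
ΔG > 0, so the forward reaction is non-spontaneous (proceeds in reverse).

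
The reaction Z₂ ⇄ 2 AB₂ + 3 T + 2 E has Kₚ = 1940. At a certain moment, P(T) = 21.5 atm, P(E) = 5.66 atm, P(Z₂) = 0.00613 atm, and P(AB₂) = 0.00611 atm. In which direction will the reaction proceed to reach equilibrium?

neither direction; the system is at equilibrium

Qₚ = P(AB₂)²·P(T)³·P(E)² / P(Z₂) = (0.00611)²·(21.5)³·(5.66)² / (0.00613) = 1940
Qₚ = 1940 = Kₚ, so the system is already at equilibrium.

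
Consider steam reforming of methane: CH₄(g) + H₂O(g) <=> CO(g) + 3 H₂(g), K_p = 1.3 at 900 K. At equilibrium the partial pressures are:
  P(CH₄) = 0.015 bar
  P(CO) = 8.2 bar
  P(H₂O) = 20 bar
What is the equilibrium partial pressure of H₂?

P(H₂) = 0.36 bar

At equilibrium, K_p = P(CO)·P(H₂)³ / (P(CH₄)·P(H₂O)) = 1.3.
(8.2)·(P(H₂))³ / ((0.015)·(20)) = 1.3
P(H₂)³ = 0.0476 ⇒ P(H₂) = 0.36 bar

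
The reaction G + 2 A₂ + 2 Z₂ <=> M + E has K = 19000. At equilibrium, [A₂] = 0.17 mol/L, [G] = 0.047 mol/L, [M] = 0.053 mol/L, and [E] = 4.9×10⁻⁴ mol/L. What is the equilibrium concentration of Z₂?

At equilibrium, K = [M]·[E] / ([G]·[A₂]²·[Z₂]²) = 19000.
(0.053)·(4.9×10⁻⁴) / ((0.047)·(0.17)²·([Z₂])²) = 19000
[Z₂]² = 1.01×10⁻⁶ ⇒ [Z₂] = 0.0010 mol/L

[Z₂] = 0.0010 mol/L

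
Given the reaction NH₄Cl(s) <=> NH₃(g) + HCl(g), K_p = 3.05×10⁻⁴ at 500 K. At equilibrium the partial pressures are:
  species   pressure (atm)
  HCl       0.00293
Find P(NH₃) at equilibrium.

P(NH₃) = 0.104 atm

(NH₄Cl is a pure solid — omitted from K_p.)
At equilibrium, K_p = P(NH₃)·P(HCl) = 3.05×10⁻⁴.
(P(NH₃))·(0.00293) = 3.05×10⁻⁴
P(NH₃) = 0.104 atm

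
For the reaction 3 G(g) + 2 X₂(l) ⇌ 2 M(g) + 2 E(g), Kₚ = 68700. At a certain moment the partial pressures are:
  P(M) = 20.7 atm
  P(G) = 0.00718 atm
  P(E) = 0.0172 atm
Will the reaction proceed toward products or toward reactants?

toward reactants

(X₂ is a pure liquid — omitted from Qₚ.)
Qₚ = P(M)²·P(E)² / P(G)³ = (20.7)²·(0.0172)² / (0.00718)³ = 3.42×10⁵
Qₚ = 3.42×10⁵ > Kₚ = 68700, so the reverse reaction proceeds.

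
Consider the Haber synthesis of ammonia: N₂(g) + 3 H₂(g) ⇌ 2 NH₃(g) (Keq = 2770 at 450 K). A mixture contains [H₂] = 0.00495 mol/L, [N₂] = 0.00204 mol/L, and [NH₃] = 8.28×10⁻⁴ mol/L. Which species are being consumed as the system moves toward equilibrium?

none (at equilibrium)

Q = [NH₃]² / ([N₂]·[H₂]³) = (8.28×10⁻⁴)² / ((0.00204)·(0.00495)³) = 2770
Q = 2770 = Keq; the system is at equilibrium.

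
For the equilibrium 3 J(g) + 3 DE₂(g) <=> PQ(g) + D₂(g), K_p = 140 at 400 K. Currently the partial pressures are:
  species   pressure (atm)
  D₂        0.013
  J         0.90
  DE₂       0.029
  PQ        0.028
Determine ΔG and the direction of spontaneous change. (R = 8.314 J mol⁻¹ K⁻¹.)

ΔG = -6.39 kJ/mol; the forward reaction is spontaneous

Q_p = P(PQ)·P(D₂) / (P(J)³·P(DE₂)³) = (0.028)·(0.013) / ((0.90)³·(0.029)³) = 20.5
ΔG = RT ln(Q_p/K_p) = (8.314 J mol⁻¹ K⁻¹)(400 K) × ln(20.5/140)
   = (3.326 kJ/mol)(-1.921) = -6.39 kJ/mol
ΔG < 0, so the forward reaction is spontaneous (proceeds forward).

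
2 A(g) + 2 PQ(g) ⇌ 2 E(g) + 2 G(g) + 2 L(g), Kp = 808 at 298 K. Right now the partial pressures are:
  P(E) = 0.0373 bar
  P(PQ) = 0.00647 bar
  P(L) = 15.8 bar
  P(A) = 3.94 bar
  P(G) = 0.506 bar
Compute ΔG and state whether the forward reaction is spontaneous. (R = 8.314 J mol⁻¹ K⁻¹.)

Qp = P(E)²·P(G)²·P(L)² / (P(A)²·P(PQ)²) = (0.0373)²·(0.506)²·(15.8)² / ((3.94)²·(0.00647)²) = 137
ΔG = RT ln(Qp/Kp) = (8.314 J mol⁻¹ K⁻¹)(298 K) × ln(137/808)
   = (2.478 kJ/mol)(-1.775) = -4.40 kJ/mol
ΔG < 0, so the forward reaction is spontaneous (proceeds forward).

ΔG = -4.40 kJ/mol; the forward reaction is spontaneous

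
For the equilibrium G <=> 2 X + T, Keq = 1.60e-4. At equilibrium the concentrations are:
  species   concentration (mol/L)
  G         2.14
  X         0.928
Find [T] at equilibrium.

[T] = 3.98e-4 mol/L

At equilibrium, Keq = [X]²·[T] / [G] = 1.60e-4.
(0.928)²·([T]) / (2.14) = 1.60e-4
[T] = 3.98e-4 mol/L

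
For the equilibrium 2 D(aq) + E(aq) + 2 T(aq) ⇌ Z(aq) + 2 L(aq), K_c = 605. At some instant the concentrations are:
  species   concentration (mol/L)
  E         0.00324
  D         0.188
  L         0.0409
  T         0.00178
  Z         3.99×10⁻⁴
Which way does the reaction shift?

in the reverse direction

Q_c = [Z]·[L]² / ([D]²·[E]·[T]²) = (3.99×10⁻⁴)·(0.0409)² / ((0.188)²·(0.00324)·(0.00178)²) = 1840
Q_c = 1840 > K_c = 605, so the reverse reaction proceeds.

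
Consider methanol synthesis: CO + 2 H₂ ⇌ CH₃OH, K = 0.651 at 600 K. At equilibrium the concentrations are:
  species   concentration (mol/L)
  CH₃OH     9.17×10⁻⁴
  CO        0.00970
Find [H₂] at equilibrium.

At equilibrium, K = [CH₃OH] / ([CO]·[H₂]²) = 0.651.
(9.17×10⁻⁴) / ((0.00970)·([H₂])²) = 0.651
[H₂]² = 0.145 ⇒ [H₂] = 0.381 mol/L

[H₂] = 0.381 mol/L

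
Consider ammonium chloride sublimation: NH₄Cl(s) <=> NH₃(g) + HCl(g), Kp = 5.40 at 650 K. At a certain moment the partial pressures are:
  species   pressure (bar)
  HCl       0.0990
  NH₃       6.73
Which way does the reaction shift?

(NH₄Cl is a pure solid — omitted from Qp.)
Qp = P(NH₃)·P(HCl) = (6.73)·(0.0990) = 0.666
Qp = 0.666 < Kp = 5.40, so the forward reaction proceeds.

forward (toward products)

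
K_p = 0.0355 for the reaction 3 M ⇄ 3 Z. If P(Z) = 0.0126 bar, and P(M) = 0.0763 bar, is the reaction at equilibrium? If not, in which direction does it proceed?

Q_p = P(Z)³ / P(M)³ = (0.0126)³ / (0.0763)³ = 0.00450
Q_p = 0.00450 < K_p = 0.0355, so the forward reaction proceeds.

to the right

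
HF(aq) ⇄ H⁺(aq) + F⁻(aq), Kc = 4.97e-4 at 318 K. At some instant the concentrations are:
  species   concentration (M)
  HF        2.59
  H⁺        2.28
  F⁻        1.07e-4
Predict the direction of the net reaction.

Qc = [H⁺]·[F⁻] / [HF] = (2.28)·(1.07e-4) / (2.59) = 9.42e-5
Qc = 9.42e-5 < Kc = 4.97e-4, so the forward reaction proceeds.

forward (toward products)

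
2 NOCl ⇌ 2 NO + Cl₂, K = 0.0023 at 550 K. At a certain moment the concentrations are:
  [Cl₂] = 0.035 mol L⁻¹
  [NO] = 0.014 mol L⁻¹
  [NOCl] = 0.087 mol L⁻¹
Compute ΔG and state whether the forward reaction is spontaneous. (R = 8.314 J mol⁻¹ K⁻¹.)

Q = [NO]²·[Cl₂] / [NOCl]² = (0.014)²·(0.035) / (0.087)² = 9.06e-4
ΔG = RT ln(Q/K) = (8.314 J mol⁻¹ K⁻¹)(550 K) × ln(9.06e-4/0.0023)
   = (4.573 kJ/mol)(-0.9316) = -4.26 kJ/mol
ΔG < 0, so the forward reaction is spontaneous (proceeds forward).

ΔG = -4.26 kJ/mol; the forward reaction is spontaneous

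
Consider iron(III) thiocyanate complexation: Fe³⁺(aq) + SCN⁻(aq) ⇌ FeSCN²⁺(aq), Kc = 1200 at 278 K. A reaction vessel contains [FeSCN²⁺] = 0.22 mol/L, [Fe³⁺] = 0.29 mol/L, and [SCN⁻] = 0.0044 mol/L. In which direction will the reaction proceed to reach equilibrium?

in the forward direction

Qc = [FeSCN²⁺] / ([Fe³⁺]·[SCN⁻]) = (0.22) / ((0.29)·(0.0044)) = 170
Qc = 170 < Kc = 1200, so the forward reaction proceeds.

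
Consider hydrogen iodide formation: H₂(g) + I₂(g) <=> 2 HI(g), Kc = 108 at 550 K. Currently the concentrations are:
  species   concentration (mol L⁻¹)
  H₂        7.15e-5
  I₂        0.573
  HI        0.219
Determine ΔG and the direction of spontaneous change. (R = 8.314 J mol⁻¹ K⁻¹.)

ΔG = 10.9 kJ/mol; the forward reaction is non-spontaneous

Qc = [HI]² / ([H₂]·[I₂]) = (0.219)² / ((7.15e-5)·(0.573)) = 1170
ΔG = RT ln(Qc/Kc) = (8.314 J mol⁻¹ K⁻¹)(550 K) × ln(1170/108)
   = (4.573 kJ/mol)(2.383) = 10.9 kJ/mol
ΔG > 0, so the forward reaction is non-spontaneous (proceeds in reverse).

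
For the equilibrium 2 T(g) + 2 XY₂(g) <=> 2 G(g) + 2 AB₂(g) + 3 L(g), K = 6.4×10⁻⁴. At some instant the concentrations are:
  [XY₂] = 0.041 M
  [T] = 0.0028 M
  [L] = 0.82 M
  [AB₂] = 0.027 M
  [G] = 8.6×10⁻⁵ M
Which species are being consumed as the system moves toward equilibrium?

T, XY₂ (reactants)

Q = [G]²·[AB₂]²·[L]³ / ([T]²·[XY₂]²) = (8.6×10⁻⁵)²·(0.027)²·(0.82)³ / ((0.0028)²·(0.041)²) = 2.3×10⁻⁴
Q = 2.3×10⁻⁴ < K = 6.4×10⁻⁴: net forward reaction.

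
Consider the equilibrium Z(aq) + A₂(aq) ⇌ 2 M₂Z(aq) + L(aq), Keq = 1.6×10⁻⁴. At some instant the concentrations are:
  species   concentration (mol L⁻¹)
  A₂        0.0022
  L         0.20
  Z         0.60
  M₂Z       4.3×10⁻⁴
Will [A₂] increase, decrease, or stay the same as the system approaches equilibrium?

decrease

Q = [M₂Z]²·[L] / ([Z]·[A₂]) = (4.3×10⁻⁴)²·(0.20) / ((0.60)·(0.0022)) = 2.8×10⁻⁵
Q = 2.8×10⁻⁵ < Keq = 1.6×10⁻⁴: net forward reaction.
A₂ is a reactant, so it decreases.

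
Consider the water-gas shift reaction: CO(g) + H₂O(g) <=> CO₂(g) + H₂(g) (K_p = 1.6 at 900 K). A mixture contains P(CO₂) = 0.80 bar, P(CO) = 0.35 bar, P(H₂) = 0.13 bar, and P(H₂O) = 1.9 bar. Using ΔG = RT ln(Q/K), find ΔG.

Q_p = P(CO₂)·P(H₂) / (P(CO)·P(H₂O)) = (0.80)·(0.13) / ((0.35)·(1.9)) = 0.156
ΔG = RT ln(Q_p/K_p) = (8.314 J mol⁻¹ K⁻¹)(900 K) × ln(0.156/1.6)
   = (7.483 kJ/mol)(-2.328) = -17.4 kJ/mol
ΔG < 0, so the forward reaction is spontaneous (proceeds forward).

ΔG = -17.4 kJ/mol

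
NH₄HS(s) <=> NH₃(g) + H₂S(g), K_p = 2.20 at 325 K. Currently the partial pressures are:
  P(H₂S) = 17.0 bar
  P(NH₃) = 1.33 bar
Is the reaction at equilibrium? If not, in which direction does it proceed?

to the left

(NH₄HS is a pure solid — omitted from Q_p.)
Q_p = P(NH₃)·P(H₂S) = (1.33)·(17.0) = 22.6
Q_p = 22.6 > K_p = 2.20, so the reverse reaction proceeds.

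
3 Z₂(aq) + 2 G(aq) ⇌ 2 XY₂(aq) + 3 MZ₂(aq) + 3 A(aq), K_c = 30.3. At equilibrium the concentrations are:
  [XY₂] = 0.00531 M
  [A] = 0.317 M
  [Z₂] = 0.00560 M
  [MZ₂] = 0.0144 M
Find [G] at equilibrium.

At equilibrium, K_c = [XY₂]²·[MZ₂]³·[A]³ / ([Z₂]³·[G]²) = 30.3.
(0.00531)²·(0.0144)³·(0.317)³ / ((0.00560)³·([G])²) = 30.3
[G]² = 5.04×10⁻⁷ ⇒ [G] = 7.10×10⁻⁴ M

[G] = 7.10×10⁻⁴ M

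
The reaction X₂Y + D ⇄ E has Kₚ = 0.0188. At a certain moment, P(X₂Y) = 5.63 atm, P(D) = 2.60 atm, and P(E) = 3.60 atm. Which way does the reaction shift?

in the reverse direction

Qₚ = P(E) / (P(X₂Y)·P(D)) = (3.60) / ((5.63)·(2.60)) = 0.246
Qₚ = 0.246 > Kₚ = 0.0188, so the reverse reaction proceeds.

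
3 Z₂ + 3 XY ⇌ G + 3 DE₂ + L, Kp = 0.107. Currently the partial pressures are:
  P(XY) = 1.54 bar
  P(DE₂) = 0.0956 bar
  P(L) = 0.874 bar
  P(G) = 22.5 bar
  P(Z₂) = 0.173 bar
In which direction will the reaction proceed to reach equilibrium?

Qp = P(G)·P(DE₂)³·P(L) / (P(Z₂)³·P(XY)³) = (22.5)·(0.0956)³·(0.874) / ((0.173)³·(1.54)³) = 0.909
Qp = 0.909 > Kp = 0.107, so the reverse reaction proceeds.

reverse (toward reactants)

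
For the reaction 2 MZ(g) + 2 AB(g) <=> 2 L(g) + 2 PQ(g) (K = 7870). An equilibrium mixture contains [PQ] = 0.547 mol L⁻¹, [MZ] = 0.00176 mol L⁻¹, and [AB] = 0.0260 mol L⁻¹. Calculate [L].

At equilibrium, K = [L]²·[PQ]² / ([MZ]²·[AB]²) = 7870.
([L])²·(0.547)² / ((0.00176)²·(0.0260)²) = 7870
[L]² = 5.51×10⁻⁵ ⇒ [L] = 0.00742 mol L⁻¹

[L] = 0.00742 mol L⁻¹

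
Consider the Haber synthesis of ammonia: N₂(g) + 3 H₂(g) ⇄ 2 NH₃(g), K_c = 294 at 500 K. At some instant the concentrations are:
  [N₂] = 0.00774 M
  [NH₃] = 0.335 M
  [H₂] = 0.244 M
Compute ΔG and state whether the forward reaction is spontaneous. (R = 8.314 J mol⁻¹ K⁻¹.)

ΔG = 5.08 kJ/mol; the forward reaction is non-spontaneous

Q_c = [NH₃]² / ([N₂]·[H₂]³) = (0.335)² / ((0.00774)·(0.244)³) = 998
ΔG = RT ln(Q_c/K_c) = (8.314 J mol⁻¹ K⁻¹)(500 K) × ln(998/294)
   = (4.157 kJ/mol)(1.222) = 5.08 kJ/mol
ΔG > 0, so the forward reaction is non-spontaneous (proceeds in reverse).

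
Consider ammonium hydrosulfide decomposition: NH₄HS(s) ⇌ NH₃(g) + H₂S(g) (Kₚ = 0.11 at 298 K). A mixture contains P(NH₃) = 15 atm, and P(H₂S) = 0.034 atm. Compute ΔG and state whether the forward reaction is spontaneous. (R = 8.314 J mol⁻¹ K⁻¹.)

(NH₄HS is a pure solid — omitted from Qₚ.)
Qₚ = P(NH₃)·P(H₂S) = (15)·(0.034) = 0.510
ΔG = RT ln(Qₚ/Kₚ) = (8.314 J mol⁻¹ K⁻¹)(298 K) × ln(0.510/0.11)
   = (2.478 kJ/mol)(1.534) = 3.80 kJ/mol
ΔG > 0, so the forward reaction is non-spontaneous (proceeds in reverse).

ΔG = 3.80 kJ/mol; the forward reaction is non-spontaneous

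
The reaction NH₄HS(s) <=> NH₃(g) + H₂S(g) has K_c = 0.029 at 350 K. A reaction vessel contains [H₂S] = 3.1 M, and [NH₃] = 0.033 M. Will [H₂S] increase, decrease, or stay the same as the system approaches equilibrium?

(NH₄HS is a pure solid — omitted from Q_c.)
Q_c = [NH₃]·[H₂S] = (0.033)·(3.1) = 0.10
Q_c = 0.10 > K_c = 0.029: net reverse reaction.
H₂S is a product, so it decreases.

decrease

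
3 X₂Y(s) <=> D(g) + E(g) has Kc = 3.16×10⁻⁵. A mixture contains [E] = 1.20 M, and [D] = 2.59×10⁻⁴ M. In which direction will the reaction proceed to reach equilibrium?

reverse (toward reactants)

(X₂Y is a pure solid — omitted from Qc.)
Qc = [D]·[E] = (2.59×10⁻⁴)·(1.20) = 3.11×10⁻⁴
Qc = 3.11×10⁻⁴ > Kc = 3.16×10⁻⁵, so the reverse reaction proceeds.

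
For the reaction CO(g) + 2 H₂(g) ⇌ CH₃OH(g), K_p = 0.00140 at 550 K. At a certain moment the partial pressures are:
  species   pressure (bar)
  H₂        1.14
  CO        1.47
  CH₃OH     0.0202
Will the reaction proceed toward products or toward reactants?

toward reactants

Q_p = P(CH₃OH) / (P(CO)·P(H₂)²) = (0.0202) / ((1.47)·(1.14)²) = 0.0106
Q_p = 0.0106 > K_p = 0.00140, so the reverse reaction proceeds.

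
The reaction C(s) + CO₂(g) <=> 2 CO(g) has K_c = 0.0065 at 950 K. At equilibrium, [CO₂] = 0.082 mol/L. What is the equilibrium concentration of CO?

(C is a pure solid — omitted from K_c.)
At equilibrium, K_c = [CO]² / [CO₂] = 0.0065.
([CO])² / (0.082) = 0.0065
[CO]² = 5.33×10⁻⁴ ⇒ [CO] = 0.023 mol/L

[CO] = 0.023 mol/L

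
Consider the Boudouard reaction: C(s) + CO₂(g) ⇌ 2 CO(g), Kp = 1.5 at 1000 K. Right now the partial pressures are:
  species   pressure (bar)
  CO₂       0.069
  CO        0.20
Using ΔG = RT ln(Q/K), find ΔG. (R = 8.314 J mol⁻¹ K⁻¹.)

(C is a pure solid — omitted from Qp.)
Qp = P(CO)² / P(CO₂) = (0.20)² / (0.069) = 0.580
ΔG = RT ln(Qp/Kp) = (8.314 J mol⁻¹ K⁻¹)(1000 K) × ln(0.580/1.5)
   = (8.314 kJ/mol)(-0.9502) = -7.90 kJ/mol
ΔG < 0, so the forward reaction is spontaneous (proceeds forward).

ΔG = -7.90 kJ/mol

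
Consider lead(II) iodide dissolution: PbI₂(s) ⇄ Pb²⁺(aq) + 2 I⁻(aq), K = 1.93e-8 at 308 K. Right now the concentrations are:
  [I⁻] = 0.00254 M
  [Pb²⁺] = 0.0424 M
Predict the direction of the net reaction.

in the reverse direction

(PbI₂ is a pure solid — omitted from Q.)
Q = [Pb²⁺]·[I⁻]² = (0.0424)·(0.00254)² = 2.74e-7
Q = 2.74e-7 > K = 1.93e-8, so the reverse reaction proceeds.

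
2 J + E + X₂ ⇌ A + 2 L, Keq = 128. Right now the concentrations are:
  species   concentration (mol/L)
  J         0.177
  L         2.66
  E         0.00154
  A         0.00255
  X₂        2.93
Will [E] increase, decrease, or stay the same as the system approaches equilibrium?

Q = [A]·[L]² / ([J]²·[E]·[X₂]) = (0.00255)·(2.66)² / ((0.177)²·(0.00154)·(2.93)) = 128
Q = 128 = Keq; the system is at equilibrium.

stay the same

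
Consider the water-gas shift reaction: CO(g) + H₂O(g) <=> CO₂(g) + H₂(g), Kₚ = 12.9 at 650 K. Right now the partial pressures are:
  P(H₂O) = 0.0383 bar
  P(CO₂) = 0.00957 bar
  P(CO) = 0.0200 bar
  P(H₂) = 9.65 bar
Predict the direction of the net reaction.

Qₚ = P(CO₂)·P(H₂) / (P(CO)·P(H₂O)) = (0.00957)·(9.65) / ((0.0200)·(0.0383)) = 121
Qₚ = 121 > Kₚ = 12.9, so the reverse reaction proceeds.

to the left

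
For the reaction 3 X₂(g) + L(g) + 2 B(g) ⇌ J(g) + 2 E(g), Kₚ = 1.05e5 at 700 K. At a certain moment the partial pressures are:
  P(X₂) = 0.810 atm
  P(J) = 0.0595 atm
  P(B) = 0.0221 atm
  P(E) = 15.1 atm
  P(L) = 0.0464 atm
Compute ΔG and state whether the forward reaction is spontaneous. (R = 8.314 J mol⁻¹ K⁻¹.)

Qₚ = P(J)·P(E)² / (P(X₂)³·P(L)·P(B)²) = (0.0595)·(15.1)² / ((0.810)³·(0.0464)·(0.0221)²) = 1.13e6
ΔG = RT ln(Qₚ/Kₚ) = (8.314 J mol⁻¹ K⁻¹)(700 K) × ln(1.13e6/1.05e5)
   = (5.820 kJ/mol)(2.376) = 13.8 kJ/mol
ΔG > 0, so the forward reaction is non-spontaneous (proceeds in reverse).

ΔG = 13.8 kJ/mol; the forward reaction is non-spontaneous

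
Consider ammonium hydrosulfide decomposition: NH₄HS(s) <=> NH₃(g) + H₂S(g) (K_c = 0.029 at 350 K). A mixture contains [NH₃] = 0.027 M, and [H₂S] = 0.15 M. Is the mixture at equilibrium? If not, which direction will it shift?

(NH₄HS is a pure solid — omitted from Q_c.)
Q_c = [NH₃]·[H₂S] = (0.027)·(0.15) = 0.0041
Q_c = 0.0041 < K_c = 0.029: net forward reaction.

no; Q < K, reaction proceeds forward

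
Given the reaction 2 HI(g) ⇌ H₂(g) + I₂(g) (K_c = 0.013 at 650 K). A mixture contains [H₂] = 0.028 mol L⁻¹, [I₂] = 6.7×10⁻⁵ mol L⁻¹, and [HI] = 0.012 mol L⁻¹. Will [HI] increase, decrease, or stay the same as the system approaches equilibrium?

Q_c = [H₂]·[I₂] / [HI]² = (0.028)·(6.7×10⁻⁵) / (0.012)² = 0.013
Q_c = 0.013 = K_c; the system is at equilibrium.

stay the same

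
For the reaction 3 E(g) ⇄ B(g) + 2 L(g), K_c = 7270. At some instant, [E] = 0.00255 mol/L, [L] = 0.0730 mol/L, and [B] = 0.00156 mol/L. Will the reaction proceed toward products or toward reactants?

Q_c = [B]·[L]² / [E]³ = (0.00156)·(0.0730)² / (0.00255)³ = 501
Q_c = 501 < K_c = 7270, so the forward reaction proceeds.

toward products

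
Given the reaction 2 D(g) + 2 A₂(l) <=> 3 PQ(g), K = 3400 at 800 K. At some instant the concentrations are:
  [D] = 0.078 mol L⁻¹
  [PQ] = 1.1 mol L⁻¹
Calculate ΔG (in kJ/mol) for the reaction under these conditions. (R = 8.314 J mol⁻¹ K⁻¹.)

(A₂ is a pure liquid — omitted from Q.)
Q = [PQ]³ / [D]² = (1.1)³ / (0.078)² = 219
ΔG = RT ln(Q/K) = (8.314 J mol⁻¹ K⁻¹)(800 K) × ln(219/3400)
   = (6.651 kJ/mol)(-2.742) = -18.2 kJ/mol
ΔG < 0, so the forward reaction is spontaneous (proceeds forward).

ΔG = -18.2 kJ/mol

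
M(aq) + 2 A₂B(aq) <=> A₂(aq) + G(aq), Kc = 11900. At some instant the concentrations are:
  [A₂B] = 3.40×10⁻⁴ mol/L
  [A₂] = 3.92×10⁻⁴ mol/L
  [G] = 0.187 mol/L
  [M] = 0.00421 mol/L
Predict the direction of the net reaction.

Qc = [A₂]·[G] / ([M]·[A₂B]²) = (3.92×10⁻⁴)·(0.187) / ((0.00421)·(3.40×10⁻⁴)²) = 1.51×10⁵
Qc = 1.51×10⁵ > Kc = 11900, so the reverse reaction proceeds.

toward reactants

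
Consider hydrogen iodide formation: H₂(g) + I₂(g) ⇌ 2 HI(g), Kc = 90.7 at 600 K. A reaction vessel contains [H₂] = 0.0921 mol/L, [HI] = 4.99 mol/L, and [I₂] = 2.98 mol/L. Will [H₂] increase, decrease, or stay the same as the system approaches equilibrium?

Qc = [HI]² / ([H₂]·[I₂]) = (4.99)² / ((0.0921)·(2.98)) = 90.7
Qc = 90.7 = Kc; the system is at equilibrium.

stay the same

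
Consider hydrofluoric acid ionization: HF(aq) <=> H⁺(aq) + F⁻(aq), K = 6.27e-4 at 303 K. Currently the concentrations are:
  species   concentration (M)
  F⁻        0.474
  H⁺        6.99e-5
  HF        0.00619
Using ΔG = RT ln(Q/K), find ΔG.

ΔG = 5.40 kJ/mol

Q = [H⁺]·[F⁻] / [HF] = (6.99e-5)·(0.474) / (0.00619) = 0.00535
ΔG = RT ln(Q/K) = (8.314 J mol⁻¹ K⁻¹)(303 K) × ln(0.00535/6.27e-4)
   = (2.519 kJ/mol)(2.144) = 5.40 kJ/mol
ΔG > 0, so the forward reaction is non-spontaneous (proceeds in reverse).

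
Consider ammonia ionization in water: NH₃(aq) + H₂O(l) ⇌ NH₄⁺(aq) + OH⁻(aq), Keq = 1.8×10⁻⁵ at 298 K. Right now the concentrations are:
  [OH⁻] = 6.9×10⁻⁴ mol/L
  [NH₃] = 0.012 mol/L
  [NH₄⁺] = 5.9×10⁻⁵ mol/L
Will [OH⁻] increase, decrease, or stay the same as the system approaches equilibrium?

(H₂O is a pure liquid — omitted from Q.)
Q = [NH₄⁺]·[OH⁻] / [NH₃] = (5.9×10⁻⁵)·(6.9×10⁻⁴) / (0.012) = 3.4×10⁻⁶
Q = 3.4×10⁻⁶ < Keq = 1.8×10⁻⁵: net forward reaction.
OH⁻ is a product, so it increases.

increase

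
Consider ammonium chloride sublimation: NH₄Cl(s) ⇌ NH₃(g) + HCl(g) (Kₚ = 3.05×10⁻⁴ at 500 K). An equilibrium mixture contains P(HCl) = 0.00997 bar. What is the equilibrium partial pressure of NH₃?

(NH₄Cl is a pure solid — omitted from Kₚ.)
At equilibrium, Kₚ = P(NH₃)·P(HCl) = 3.05×10⁻⁴.
(P(NH₃))·(0.00997) = 3.05×10⁻⁴
P(NH₃) = 0.0306 bar

P(NH₃) = 0.0306 bar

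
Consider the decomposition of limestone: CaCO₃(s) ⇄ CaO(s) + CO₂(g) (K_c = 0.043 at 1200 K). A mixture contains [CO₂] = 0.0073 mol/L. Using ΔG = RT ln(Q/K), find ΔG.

ΔG = -17.7 kJ/mol

(CaCO₃, CaO are pure solids — omitted from Q_c.)
Q_c = [CO₂] = 0.00730
ΔG = RT ln(Q_c/K_c) = (8.314 J mol⁻¹ K⁻¹)(1200 K) × ln(0.00730/0.043)
   = (9.977 kJ/mol)(-1.773) = -17.7 kJ/mol
ΔG < 0, so the forward reaction is spontaneous (proceeds forward).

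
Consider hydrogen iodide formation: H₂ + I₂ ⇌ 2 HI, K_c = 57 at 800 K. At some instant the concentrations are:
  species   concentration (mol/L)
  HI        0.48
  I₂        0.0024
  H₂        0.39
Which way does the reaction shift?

reverse (toward reactants)

Q_c = [HI]² / ([H₂]·[I₂]) = (0.48)² / ((0.39)·(0.0024)) = 250
Q_c = 250 > K_c = 57, so the reverse reaction proceeds.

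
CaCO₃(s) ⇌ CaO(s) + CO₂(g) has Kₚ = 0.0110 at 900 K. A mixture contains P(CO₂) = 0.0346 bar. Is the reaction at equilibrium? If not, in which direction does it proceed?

to the left

(CaCO₃, CaO are pure solids — omitted from Qₚ.)
Qₚ = P(CO₂) = 0.0346
Qₚ = 0.0346 > Kₚ = 0.0110, so the reverse reaction proceeds.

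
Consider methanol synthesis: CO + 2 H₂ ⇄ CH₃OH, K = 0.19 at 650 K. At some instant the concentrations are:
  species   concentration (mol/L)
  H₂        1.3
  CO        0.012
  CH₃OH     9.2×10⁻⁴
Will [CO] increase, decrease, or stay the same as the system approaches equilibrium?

Q = [CH₃OH] / ([CO]·[H₂]²) = (9.2×10⁻⁴) / ((0.012)·(1.3)²) = 0.045
Q = 0.045 < K = 0.19: net forward reaction.
CO is a reactant, so it decreases.

decrease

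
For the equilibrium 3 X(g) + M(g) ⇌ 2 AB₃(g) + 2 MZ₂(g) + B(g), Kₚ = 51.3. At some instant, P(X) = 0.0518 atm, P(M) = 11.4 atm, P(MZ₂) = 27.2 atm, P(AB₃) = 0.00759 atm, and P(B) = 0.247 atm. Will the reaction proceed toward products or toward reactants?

Qₚ = P(AB₃)²·P(MZ₂)²·P(B) / (P(X)³·P(M)) = (0.00759)²·(27.2)²·(0.247) / ((0.0518)³·(11.4)) = 6.64
Qₚ = 6.64 < Kₚ = 51.3, so the forward reaction proceeds.

to the right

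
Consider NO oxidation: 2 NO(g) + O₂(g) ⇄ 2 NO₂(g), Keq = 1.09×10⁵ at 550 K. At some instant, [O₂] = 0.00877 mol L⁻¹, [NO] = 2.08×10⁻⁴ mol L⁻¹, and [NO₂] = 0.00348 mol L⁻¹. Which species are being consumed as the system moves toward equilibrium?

NO, O₂ (reactants)

Q = [NO₂]² / ([NO]²·[O₂]) = (0.00348)² / ((2.08×10⁻⁴)²·(0.00877)) = 31900
Q = 31900 < Keq = 1.09×10⁵: net forward reaction.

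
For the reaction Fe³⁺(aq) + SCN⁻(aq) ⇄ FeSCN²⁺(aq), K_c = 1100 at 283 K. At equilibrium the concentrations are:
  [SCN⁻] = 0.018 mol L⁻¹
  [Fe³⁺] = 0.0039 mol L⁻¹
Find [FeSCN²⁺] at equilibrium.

[FeSCN²⁺] = 0.077 mol L⁻¹

At equilibrium, K_c = [FeSCN²⁺] / ([Fe³⁺]·[SCN⁻]) = 1100.
([FeSCN²⁺]) / ((0.0039)·(0.018)) = 1100
[FeSCN²⁺] = 0.0772 = 0.077 mol L⁻¹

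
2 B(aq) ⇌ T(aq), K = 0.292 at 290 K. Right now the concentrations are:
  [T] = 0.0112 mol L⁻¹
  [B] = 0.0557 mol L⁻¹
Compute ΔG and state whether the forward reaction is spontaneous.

ΔG = 6.06 kJ/mol; the forward reaction is non-spontaneous

Q = [T] / [B]² = (0.0112) / (0.0557)² = 3.61
ΔG = RT ln(Q/K) = (8.314 J mol⁻¹ K⁻¹)(290 K) × ln(3.61/0.292)
   = (2.411 kJ/mol)(2.515) = 6.06 kJ/mol
ΔG > 0, so the forward reaction is non-spontaneous (proceeds in reverse).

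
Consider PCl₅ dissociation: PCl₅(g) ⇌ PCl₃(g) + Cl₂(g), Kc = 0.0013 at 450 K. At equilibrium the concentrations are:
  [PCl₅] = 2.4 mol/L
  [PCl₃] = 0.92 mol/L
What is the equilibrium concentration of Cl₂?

[Cl₂] = 0.0034 mol/L

At equilibrium, Kc = [PCl₃]·[Cl₂] / [PCl₅] = 0.0013.
(0.92)·([Cl₂]) / (2.4) = 0.0013
[Cl₂] = 0.00339 = 0.0034 mol/L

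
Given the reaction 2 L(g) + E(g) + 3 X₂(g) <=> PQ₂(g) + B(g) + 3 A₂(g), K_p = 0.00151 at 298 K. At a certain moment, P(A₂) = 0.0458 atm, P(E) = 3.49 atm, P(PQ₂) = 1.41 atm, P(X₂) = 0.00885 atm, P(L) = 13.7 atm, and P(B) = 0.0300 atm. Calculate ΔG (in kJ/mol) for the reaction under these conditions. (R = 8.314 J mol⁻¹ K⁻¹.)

ΔG = 4.41 kJ/mol

Q_p = P(PQ₂)·P(B)·P(A₂)³ / (P(L)²·P(E)·P(X₂)³) = (1.41)·(0.0300)·(0.0458)³ / ((13.7)²·(3.49)·(0.00885)³) = 0.00895
ΔG = RT ln(Q_p/K_p) = (8.314 J mol⁻¹ K⁻¹)(298 K) × ln(0.00895/0.00151)
   = (2.478 kJ/mol)(1.780) = 4.41 kJ/mol
ΔG > 0, so the forward reaction is non-spontaneous (proceeds in reverse).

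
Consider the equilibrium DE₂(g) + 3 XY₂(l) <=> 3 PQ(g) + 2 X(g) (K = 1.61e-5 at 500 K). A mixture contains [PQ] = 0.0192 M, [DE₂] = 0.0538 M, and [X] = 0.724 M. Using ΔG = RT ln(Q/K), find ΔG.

ΔG = 6.05 kJ/mol

(XY₂ is a pure liquid — omitted from Q.)
Q = [PQ]³·[X]² / [DE₂] = (0.0192)³·(0.724)² / (0.0538) = 6.90e-5
ΔG = RT ln(Q/K) = (8.314 J mol⁻¹ K⁻¹)(500 K) × ln(6.90e-5/1.61e-5)
   = (4.157 kJ/mol)(1.455) = 6.05 kJ/mol
ΔG > 0, so the forward reaction is non-spontaneous (proceeds in reverse).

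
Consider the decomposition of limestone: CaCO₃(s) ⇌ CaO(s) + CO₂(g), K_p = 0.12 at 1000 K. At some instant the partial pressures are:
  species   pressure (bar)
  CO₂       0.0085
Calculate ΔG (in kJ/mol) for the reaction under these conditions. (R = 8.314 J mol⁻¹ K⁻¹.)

ΔG = -22.0 kJ/mol

(CaCO₃, CaO are pure solids — omitted from Q_p.)
Q_p = P(CO₂) = 0.00850
ΔG = RT ln(Q_p/K_p) = (8.314 J mol⁻¹ K⁻¹)(1000 K) × ln(0.00850/0.12)
   = (8.314 kJ/mol)(-2.647) = -22.0 kJ/mol
ΔG < 0, so the forward reaction is spontaneous (proceeds forward).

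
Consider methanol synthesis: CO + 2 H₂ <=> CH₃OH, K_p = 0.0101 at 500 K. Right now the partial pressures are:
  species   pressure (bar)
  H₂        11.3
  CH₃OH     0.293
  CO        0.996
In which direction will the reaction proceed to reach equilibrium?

Q_p = P(CH₃OH) / (P(CO)·P(H₂)²) = (0.293) / ((0.996)·(11.3)²) = 0.00230
Q_p = 0.00230 < K_p = 0.0101, so the forward reaction proceeds.

toward products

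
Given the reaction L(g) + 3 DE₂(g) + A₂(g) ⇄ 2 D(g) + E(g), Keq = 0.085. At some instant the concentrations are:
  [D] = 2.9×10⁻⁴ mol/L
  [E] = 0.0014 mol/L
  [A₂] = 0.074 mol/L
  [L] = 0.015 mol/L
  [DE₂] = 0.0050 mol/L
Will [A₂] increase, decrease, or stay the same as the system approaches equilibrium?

Q = [D]²·[E] / ([L]·[DE₂]³·[A₂]) = (2.9×10⁻⁴)²·(0.0014) / ((0.015)·(0.0050)³·(0.074)) = 0.85
Q = 0.85 > Keq = 0.085: net reverse reaction.
A₂ is a reactant, so it increases.

increase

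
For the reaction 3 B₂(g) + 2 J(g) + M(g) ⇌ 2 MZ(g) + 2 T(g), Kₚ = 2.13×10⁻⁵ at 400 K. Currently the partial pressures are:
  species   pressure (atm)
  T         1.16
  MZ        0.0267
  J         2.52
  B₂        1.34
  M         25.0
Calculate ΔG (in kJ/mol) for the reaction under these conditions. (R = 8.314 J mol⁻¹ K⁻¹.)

ΔG = -7.11 kJ/mol

Qₚ = P(MZ)²·P(T)² / (P(B₂)³·P(J)²·P(M)) = (0.0267)²·(1.16)² / ((1.34)³·(2.52)²·(25.0)) = 2.51×10⁻⁶
ΔG = RT ln(Qₚ/Kₚ) = (8.314 J mol⁻¹ K⁻¹)(400 K) × ln(2.51×10⁻⁶/2.13×10⁻⁵)
   = (3.326 kJ/mol)(-2.138) = -7.11 kJ/mol
ΔG < 0, so the forward reaction is spontaneous (proceeds forward).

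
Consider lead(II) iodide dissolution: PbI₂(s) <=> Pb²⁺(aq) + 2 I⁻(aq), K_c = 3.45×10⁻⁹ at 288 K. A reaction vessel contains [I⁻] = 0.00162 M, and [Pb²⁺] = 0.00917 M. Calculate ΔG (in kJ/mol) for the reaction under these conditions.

ΔG = 4.65 kJ/mol

(PbI₂ is a pure solid — omitted from Q_c.)
Q_c = [Pb²⁺]·[I⁻]² = (0.00917)·(0.00162)² = 2.41×10⁻⁸
ΔG = RT ln(Q_c/K_c) = (8.314 J mol⁻¹ K⁻¹)(288 K) × ln(2.41×10⁻⁸/3.45×10⁻⁹)
   = (2.394 kJ/mol)(1.944) = 4.65 kJ/mol
ΔG > 0, so the forward reaction is non-spontaneous (proceeds in reverse).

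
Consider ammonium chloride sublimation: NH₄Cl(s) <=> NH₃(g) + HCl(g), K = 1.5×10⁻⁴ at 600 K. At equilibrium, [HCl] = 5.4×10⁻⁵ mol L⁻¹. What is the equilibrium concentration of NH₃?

(NH₄Cl is a pure solid — omitted from K.)
At equilibrium, K = [NH₃]·[HCl] = 1.5×10⁻⁴.
([NH₃])·(5.4×10⁻⁵) = 1.5×10⁻⁴
[NH₃] = 2.78 = 2.8 mol L⁻¹

[NH₃] = 2.8 mol L⁻¹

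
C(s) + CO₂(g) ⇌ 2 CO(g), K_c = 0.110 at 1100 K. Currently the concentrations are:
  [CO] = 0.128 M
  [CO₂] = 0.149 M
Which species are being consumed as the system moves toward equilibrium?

(C is a pure solid — omitted from Q_c.)
Q_c = [CO]² / [CO₂] = (0.128)² / (0.149) = 0.110
Q_c = 0.110 = K_c; the system is at equilibrium.

none (at equilibrium)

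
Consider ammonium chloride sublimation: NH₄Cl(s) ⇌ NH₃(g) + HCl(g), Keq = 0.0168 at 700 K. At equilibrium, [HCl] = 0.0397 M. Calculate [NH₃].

[NH₃] = 0.423 M

(NH₄Cl is a pure solid — omitted from Keq.)
At equilibrium, Keq = [NH₃]·[HCl] = 0.0168.
([NH₃])·(0.0397) = 0.0168
[NH₃] = 0.423 M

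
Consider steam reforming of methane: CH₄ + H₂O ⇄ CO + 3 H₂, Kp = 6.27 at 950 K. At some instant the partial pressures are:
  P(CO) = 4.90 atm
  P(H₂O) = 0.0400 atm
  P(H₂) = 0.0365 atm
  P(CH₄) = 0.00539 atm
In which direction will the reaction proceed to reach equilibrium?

to the right

Qp = P(CO)·P(H₂)³ / (P(CH₄)·P(H₂O)) = (4.90)·(0.0365)³ / ((0.00539)·(0.0400)) = 1.11
Qp = 1.11 < Kp = 6.27, so the forward reaction proceeds.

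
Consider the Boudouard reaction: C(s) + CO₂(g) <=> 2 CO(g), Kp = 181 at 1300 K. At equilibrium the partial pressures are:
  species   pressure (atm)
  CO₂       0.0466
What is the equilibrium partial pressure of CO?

(C is a pure solid — omitted from Kp.)
At equilibrium, Kp = P(CO)² / P(CO₂) = 181.
(P(CO))² / (0.0466) = 181
P(CO)² = 8.43 ⇒ P(CO) = 2.90 atm

P(CO) = 2.90 atm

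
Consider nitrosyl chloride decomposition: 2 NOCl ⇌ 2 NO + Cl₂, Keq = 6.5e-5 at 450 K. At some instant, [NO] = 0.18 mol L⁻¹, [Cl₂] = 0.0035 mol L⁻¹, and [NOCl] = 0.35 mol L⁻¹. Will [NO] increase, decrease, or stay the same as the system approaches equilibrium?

Q = [NO]²·[Cl₂] / [NOCl]² = (0.18)²·(0.0035) / (0.35)² = 9.3e-4
Q = 9.3e-4 > Keq = 6.5e-5: net reverse reaction.
NO is a product, so it decreases.

decrease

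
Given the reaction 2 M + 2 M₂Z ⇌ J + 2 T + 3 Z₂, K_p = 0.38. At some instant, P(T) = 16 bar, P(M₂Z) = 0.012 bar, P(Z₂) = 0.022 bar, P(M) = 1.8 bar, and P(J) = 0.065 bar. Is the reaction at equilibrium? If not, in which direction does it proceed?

at equilibrium

Q_p = P(J)·P(T)²·P(Z₂)³ / (P(M)²·P(M₂Z)²) = (0.065)·(16)²·(0.022)³ / ((1.8)²·(0.012)²) = 0.38
Q_p = 0.38 = K_p, so the system is already at equilibrium.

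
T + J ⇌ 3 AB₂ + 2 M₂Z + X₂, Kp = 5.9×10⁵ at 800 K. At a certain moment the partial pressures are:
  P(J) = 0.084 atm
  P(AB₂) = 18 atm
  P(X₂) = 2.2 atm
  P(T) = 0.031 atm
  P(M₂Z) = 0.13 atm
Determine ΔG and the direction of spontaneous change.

ΔG = -13.0 kJ/mol; the forward reaction is spontaneous

Qp = P(AB₂)³·P(M₂Z)²·P(X₂) / (P(T)·P(J)) = (18)³·(0.13)²·(2.2) / ((0.031)·(0.084)) = 83300
ΔG = RT ln(Qp/Kp) = (8.314 J mol⁻¹ K⁻¹)(800 K) × ln(83300/5.9×10⁵)
   = (6.651 kJ/mol)(-1.958) = -13.0 kJ/mol
ΔG < 0, so the forward reaction is spontaneous (proceeds forward).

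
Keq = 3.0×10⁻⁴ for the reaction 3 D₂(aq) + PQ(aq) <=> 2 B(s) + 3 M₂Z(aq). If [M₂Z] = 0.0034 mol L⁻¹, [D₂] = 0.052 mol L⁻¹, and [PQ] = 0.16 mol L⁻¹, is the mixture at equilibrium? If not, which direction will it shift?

no; Q > K, reaction proceeds in reverse

(B is a pure solid — omitted from Q.)
Q = [M₂Z]³ / ([D₂]³·[PQ]) = (0.0034)³ / ((0.052)³·(0.16)) = 0.0017
Q = 0.0017 > Keq = 3.0×10⁻⁴: net reverse reaction.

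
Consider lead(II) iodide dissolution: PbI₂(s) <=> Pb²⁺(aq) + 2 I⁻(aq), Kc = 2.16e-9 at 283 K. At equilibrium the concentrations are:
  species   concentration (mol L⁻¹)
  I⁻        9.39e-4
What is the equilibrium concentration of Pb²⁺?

[Pb²⁺] = 0.00245 mol L⁻¹

(PbI₂ is a pure solid — omitted from Kc.)
At equilibrium, Kc = [Pb²⁺]·[I⁻]² = 2.16e-9.
([Pb²⁺])·(9.39e-4)² = 2.16e-9
[Pb²⁺] = 0.00245 mol L⁻¹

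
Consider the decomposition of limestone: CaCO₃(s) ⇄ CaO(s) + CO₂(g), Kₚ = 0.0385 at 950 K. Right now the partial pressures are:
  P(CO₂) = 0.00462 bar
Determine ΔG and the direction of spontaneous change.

(CaCO₃, CaO are pure solids — omitted from Qₚ.)
Qₚ = P(CO₂) = 0.00462
ΔG = RT ln(Qₚ/Kₚ) = (8.314 J mol⁻¹ K⁻¹)(950 K) × ln(0.00462/0.0385)
   = (7.898 kJ/mol)(-2.120) = -16.7 kJ/mol
ΔG < 0, so the forward reaction is spontaneous (proceeds forward).

ΔG = -16.7 kJ/mol; the forward reaction is spontaneous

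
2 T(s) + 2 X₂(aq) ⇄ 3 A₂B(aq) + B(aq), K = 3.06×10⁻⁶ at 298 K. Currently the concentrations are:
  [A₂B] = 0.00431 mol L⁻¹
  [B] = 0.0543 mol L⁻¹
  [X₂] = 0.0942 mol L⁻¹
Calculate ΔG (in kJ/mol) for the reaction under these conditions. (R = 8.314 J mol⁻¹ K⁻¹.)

(T is a pure solid — omitted from Q.)
Q = [A₂B]³·[B] / [X₂]² = (0.00431)³·(0.0543) / (0.0942)² = 4.90×10⁻⁷
ΔG = RT ln(Q/K) = (8.314 J mol⁻¹ K⁻¹)(298 K) × ln(4.90×10⁻⁷/3.06×10⁻⁶)
   = (2.478 kJ/mol)(-1.832) = -4.54 kJ/mol
ΔG < 0, so the forward reaction is spontaneous (proceeds forward).

ΔG = -4.54 kJ/mol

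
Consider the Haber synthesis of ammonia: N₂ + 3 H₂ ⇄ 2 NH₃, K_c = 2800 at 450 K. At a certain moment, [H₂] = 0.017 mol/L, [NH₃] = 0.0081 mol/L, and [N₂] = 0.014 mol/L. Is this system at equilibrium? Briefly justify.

no; Q < K, reaction proceeds forward

Q_c = [NH₃]² / ([N₂]·[H₂]³) = (0.0081)² / ((0.014)·(0.017)³) = 950
Q_c = 950 < K_c = 2800: net forward reaction.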